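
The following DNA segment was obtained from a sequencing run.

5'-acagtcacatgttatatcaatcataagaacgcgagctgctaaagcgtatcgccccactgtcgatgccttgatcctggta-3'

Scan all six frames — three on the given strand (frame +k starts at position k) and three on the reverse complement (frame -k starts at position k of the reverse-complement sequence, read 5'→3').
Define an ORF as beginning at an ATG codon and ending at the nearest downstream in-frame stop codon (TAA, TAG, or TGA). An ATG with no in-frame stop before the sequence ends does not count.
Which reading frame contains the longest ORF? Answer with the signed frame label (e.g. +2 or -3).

Reverse complement (5'→3'): TACCAGGATCAAGGCATCGACAGTGGGGCGATACGCTTTAGCAGCTCGCGTTCTTATGATTGATATAACATGTGACTGT
Frame +1: ACA GTC ACA TGT TAT ATC AAT CAT AAG AAC GCG AGC TGC TAA AGC GTA TCG CCC CAC TGT CGA TGC CTT GAT CCT GGT — no ATG→stop ORF.
Frame +2: CAG TCA CAT GTT ATA TCA ATC ATA AGA ACG CGA GCT GCT AAA GCG TAT CGC CCC ACT GTC GAT GCC TTG ATC CTG GTA — no ATG→stop ORF.
Frame +3: AGT CAC ATG TTA TAT CAA TCA TAA GAA CGC GAG CTG CTA AAG CGT ATC GCC CCA CTG TCG ATG CCT TGA TCC TGG — ATG at 9, stop TAA at 24 → 18 nt; ATG at 63, stop TGA at 69 → 9 nt.
Frame -1: TAC CAG GAT CAA GGC ATC GAC AGT GGG GCG ATA CGC TTT AGC AGC TCG CGT TCT TAT GAT TGA TAT AAC ATG TGA CTG — ATG at 70, stop TGA at 73 → 6 nt.
Frame -2: ACC AGG ATC AAG GCA TCG ACA GTG GGG CGA TAC GCT TTA GCA GCT CGC GTT CTT ATG ATT GAT ATA ACA TGT GAC TGT — no ATG→stop ORF.
Frame -3: CCA GGA TCA AGG CAT CGA CAG TGG GGC GAT ACG CTT TAG CAG CTC GCG TTC TTA TGA TTG ATA TAA CAT GTG ACT — no ATG→stop ORF.
Longest ORF is 18 nt in frame +3 (positions 9–26).

+3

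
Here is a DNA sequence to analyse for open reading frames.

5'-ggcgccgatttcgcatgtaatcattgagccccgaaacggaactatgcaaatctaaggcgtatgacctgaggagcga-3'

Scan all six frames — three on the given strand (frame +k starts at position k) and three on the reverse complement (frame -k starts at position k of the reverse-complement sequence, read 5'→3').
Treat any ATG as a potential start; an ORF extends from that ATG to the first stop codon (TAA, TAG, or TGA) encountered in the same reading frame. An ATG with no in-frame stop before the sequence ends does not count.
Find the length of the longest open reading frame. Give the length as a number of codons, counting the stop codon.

4

Reverse complement (5'→3'): TCGCTCCTCAGGTCATACGCCTTAGATTTGCATAGTTCCGTTTCGGGGCTCAATGATTACATGCGAAATCGGCGCC
Frame +1: GGC GCC GAT TTC GCA TGT AAT CAT TGA GCC CCG AAA CGG AAC TAT GCA AAT CTA AGG CGT ATG ACC TGA GGA GCG — ATG at 61, stop TGA at 67 → 9 nt.
Frame +2: GCG CCG ATT TCG CAT GTA ATC ATT GAG CCC CGA AAC GGA ACT ATG CAA ATC TAA GGC GTA TGA CCT GAG GAG CGA — ATG at 44, stop TAA at 53 → 12 nt.
Frame +3: CGC CGA TTT CGC ATG TAA TCA TTG AGC CCC GAA ACG GAA CTA TGC AAA TCT AAG GCG TAT GAC CTG AGG AGC — ATG at 15, stop TAA at 18 → 6 nt.
Frame -1: TCG CTC CTC AGG TCA TAC GCC TTA GAT TTG CAT AGT TCC GTT TCG GGG CTC AAT GAT TAC ATG CGA AAT CGG CGC — no ATG→stop ORF.
Frame -2: CGC TCC TCA GGT CAT ACG CCT TAG ATT TGC ATA GTT CCG TTT CGG GGC TCA ATG ATT ACA TGC GAA ATC GGC GCC — no ATG→stop ORF.
Frame -3: GCT CCT CAG GTC ATA CGC CTT AGA TTT GCA TAG TTC CGT TTC GGG GCT CAA TGA TTA CAT GCG AAA TCG GCG — no ATG→stop ORF.
Longest: frame +2, positions 44–55, 12 nt = 4 codons = 3 aa. → 4 codons.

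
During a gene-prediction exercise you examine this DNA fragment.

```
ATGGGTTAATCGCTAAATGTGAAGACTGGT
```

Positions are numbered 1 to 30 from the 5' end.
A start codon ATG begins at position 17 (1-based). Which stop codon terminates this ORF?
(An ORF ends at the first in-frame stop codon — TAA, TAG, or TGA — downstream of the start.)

TGA

Codons from position 17: ATG (17–19), TGA (20–22).
The first in-frame stop codon is TGA.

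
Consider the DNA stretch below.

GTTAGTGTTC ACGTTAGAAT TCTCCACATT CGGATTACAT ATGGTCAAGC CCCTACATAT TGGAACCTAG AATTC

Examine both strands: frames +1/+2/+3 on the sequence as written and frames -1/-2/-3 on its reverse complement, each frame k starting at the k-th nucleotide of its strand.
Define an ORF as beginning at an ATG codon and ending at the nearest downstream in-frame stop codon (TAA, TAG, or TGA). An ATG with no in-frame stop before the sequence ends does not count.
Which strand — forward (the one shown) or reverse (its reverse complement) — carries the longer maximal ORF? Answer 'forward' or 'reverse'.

forward

Reverse complement (5'→3'): GAATTCTAGGTTCCAATATGTAGGGGCTTGACCATATGTAATCCGAATGTGGAGAATTCTAACGTGAACACTAAC
Frame +1: GTT AGT GTT CAC GTT AGA ATT CTC CAC ATT CGG ATT ACA TAT GGT CAA GCC CCT ACA TAT TGG AAC CTA GAA TTC — no ATG→stop ORF.
Frame +2: TTA GTG TTC ACG TTA GAA TTC TCC ACA TTC GGA TTA CAT ATG GTC AAG CCC CTA CAT ATT GGA ACC TAG AAT — ATG at 41, stop TAG at 68 → 30 nt.
Frame +3: TAG TGT TCA CGT TAG AAT TCT CCA CAT TCG GAT TAC ATA TGG TCA AGC CCC TAC ATA TTG GAA CCT AGA ATT — no ATG→stop ORF.
Frame -1: GAA TTC TAG GTT CCA ATA TGT AGG GGC TTG ACC ATA TGT AAT CCG AAT GTG GAG AAT TCT AAC GTG AAC ACT AAC — no ATG→stop ORF.
Frame -2: AAT TCT AGG TTC CAA TAT GTA GGG GCT TGA CCA TAT GTA ATC CGA ATG TGG AGA ATT CTA ACG TGA ACA CTA — ATG at 47, stop TGA at 65 → 21 nt.
Frame -3: ATT CTA GGT TCC AAT ATG TAG GGG CTT GAC CAT ATG TAA TCC GAA TGT GGA GAA TTC TAA CGT GAA CAC TAA — ATG at 18, stop TAG at 21 → 6 nt; ATG at 36, stop TAA at 39 → 6 nt.
Forward-strand max 30 nt; reverse-strand max 21 nt. The forward strand has the longer ORF.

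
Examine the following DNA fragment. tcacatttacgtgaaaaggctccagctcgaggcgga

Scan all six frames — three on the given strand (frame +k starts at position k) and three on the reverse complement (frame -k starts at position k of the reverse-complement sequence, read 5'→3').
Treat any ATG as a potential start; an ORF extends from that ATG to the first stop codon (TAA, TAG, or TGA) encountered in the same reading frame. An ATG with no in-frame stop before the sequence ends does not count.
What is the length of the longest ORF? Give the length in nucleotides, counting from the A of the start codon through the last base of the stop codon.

Reverse complement (5'→3'): TCCGCCTCGAGCTGGAGCCTTTTCACGTAAATGTGA
Frame +1: TCA CAT TTA CGT GAA AAG GCT CCA GCT CGA GGC GGA — no ATG→stop ORF.
Frame +2: CAC ATT TAC GTG AAA AGG CTC CAG CTC GAG GCG — no ATG→stop ORF.
Frame +3: ACA TTT ACG TGA AAA GGC TCC AGC TCG AGG CGG — no ATG→stop ORF.
Frame -1: TCC GCC TCG AGC TGG AGC CTT TTC ACG TAA ATG TGA — ATG at 31, stop TGA at 34 → 6 nt.
Frame -2: CCG CCT CGA GCT GGA GCC TTT TCA CGT AAA TGT — no ATG→stop ORF.
Frame -3: CGC CTC GAG CTG GAG CCT TTT CAC GTA AAT GTG — no ATG→stop ORF.
Longest: frame -1, positions 31–36, 6 nt = 2 codons = 1 aa. → 6 nucleotides.

6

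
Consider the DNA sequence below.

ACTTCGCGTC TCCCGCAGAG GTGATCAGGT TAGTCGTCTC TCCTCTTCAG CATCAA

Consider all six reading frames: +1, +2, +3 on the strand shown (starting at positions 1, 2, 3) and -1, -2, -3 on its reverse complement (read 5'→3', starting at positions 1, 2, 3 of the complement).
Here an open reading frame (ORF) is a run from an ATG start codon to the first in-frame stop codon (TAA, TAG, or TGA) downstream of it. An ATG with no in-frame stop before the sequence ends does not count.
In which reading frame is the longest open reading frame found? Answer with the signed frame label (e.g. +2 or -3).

-1

Reverse complement (5'→3'): TTGATGCTGAAGAGGAGAGACGACTAACCTGATCACCTCTGCGGGAGACGCGAAGT
Frame +1: ACT TCG CGT CTC CCG CAG AGG TGA TCA GGT TAG TCG TCT CTC CTC TTC AGC ATC — no ATG→stop ORF.
Frame +2: CTT CGC GTC TCC CGC AGA GGT GAT CAG GTT AGT CGT CTC TCC TCT TCA GCA TCA — no ATG→stop ORF.
Frame +3: TTC GCG TCT CCC GCA GAG GTG ATC AGG TTA GTC GTC TCT CCT CTT CAG CAT CAA — no ATG→stop ORF.
Frame -1: TTG ATG CTG AAG AGG AGA GAC GAC TAA CCT GAT CAC CTC TGC GGG AGA CGC GAA — ATG at 4, stop TAA at 25 → 24 nt.
Frame -2: TGA TGC TGA AGA GGA GAG ACG ACT AAC CTG ATC ACC TCT GCG GGA GAC GCG AAG — no ATG→stop ORF.
Frame -3: GAT GCT GAA GAG GAG AGA CGA CTA ACC TGA TCA CCT CTG CGG GAG ACG CGA AGT — no ATG→stop ORF.
Longest ORF is 24 nt in frame -1 (positions 4–27).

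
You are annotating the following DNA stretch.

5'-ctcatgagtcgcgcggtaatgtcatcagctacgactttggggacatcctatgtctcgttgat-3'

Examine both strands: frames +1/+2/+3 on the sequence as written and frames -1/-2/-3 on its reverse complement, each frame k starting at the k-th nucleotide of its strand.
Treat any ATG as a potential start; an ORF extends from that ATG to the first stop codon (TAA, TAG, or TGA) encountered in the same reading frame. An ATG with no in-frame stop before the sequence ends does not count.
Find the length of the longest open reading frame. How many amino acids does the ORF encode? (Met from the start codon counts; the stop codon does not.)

7

Reverse complement (5'→3'): ATCAACGAGACATAGGATGTCCCCAAAGTCGTAGCTGATGACATTACCGCGCGACTCATGAG
Frame +1: CTC ATG AGT CGC GCG GTA ATG TCA TCA GCT ACG ACT TTG GGG ACA TCC TAT GTC TCG TTG — no ATG→stop ORF.
Frame +2: TCA TGA GTC GCG CGG TAA TGT CAT CAG CTA CGA CTT TGG GGA CAT CCT ATG TCT CGT TGA — ATG at 50, stop TGA at 59 → 12 nt.
Frame +3: CAT GAG TCG CGC GGT AAT GTC ATC AGC TAC GAC TTT GGG GAC ATC CTA TGT CTC GTT GAT — no ATG→stop ORF.
Frame -1: ATC AAC GAG ACA TAG GAT GTC CCC AAA GTC GTA GCT GAT GAC ATT ACC GCG CGA CTC ATG — no ATG→stop ORF.
Frame -2: TCA ACG AGA CAT AGG ATG TCC CCA AAG TCG TAG CTG ATG ACA TTA CCG CGC GAC TCA TGA — ATG at 17, stop TAG at 32 → 18 nt; ATG at 38, stop TGA at 59 → 24 nt.
Frame -3: CAA CGA GAC ATA GGA TGT CCC CAA AGT CGT AGC TGA TGA CAT TAC CGC GCG ACT CAT GAG — no ATG→stop ORF.
Longest: frame -2, positions 38–61, 24 nt = 8 codons = 7 aa. → 7 amino acids.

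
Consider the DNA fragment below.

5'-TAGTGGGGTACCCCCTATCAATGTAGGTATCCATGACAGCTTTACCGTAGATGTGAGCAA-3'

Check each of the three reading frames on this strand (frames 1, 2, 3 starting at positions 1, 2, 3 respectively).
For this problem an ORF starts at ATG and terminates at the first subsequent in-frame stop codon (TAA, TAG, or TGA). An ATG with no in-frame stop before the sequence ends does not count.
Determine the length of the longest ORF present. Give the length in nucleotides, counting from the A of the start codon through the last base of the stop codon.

18

Frame 1: TAG TGG GGT ACC CCC TAT CAA TGT AGG TAT CCA TGA CAG CTT TAC CGT AGA TGT GAG CAA — no ATG→stop ORF.
Frame 2: AGT GGG GTA CCC CCT ATC AAT GTA GGT ATC CAT GAC AGC TTT ACC GTA GAT GTG AGC — no ATG→stop ORF.
Frame 3: GTG GGG TAC CCC CTA TCA ATG TAG GTA TCC ATG ACA GCT TTA CCG TAG ATG TGA GCA — ATG at 21, stop TAG at 24 → 6 nt; ATG at 33, stop TAG at 48 → 18 nt; ATG at 51, stop TGA at 54 → 6 nt.
Longest: frame 3, positions 33–50, 18 nt = 6 codons = 5 aa. → 18 nucleotides.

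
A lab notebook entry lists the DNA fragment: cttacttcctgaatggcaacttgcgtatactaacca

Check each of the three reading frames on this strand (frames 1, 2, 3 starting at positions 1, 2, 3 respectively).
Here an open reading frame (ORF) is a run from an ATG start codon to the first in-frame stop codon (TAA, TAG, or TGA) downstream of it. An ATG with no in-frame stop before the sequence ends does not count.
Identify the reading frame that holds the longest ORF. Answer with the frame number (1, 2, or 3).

1

Frame 1: CTT ACT TCC TGA ATG GCA ACT TGC GTA TAC TAA CCA — ATG at 13, stop TAA at 31 → 21 nt.
Frame 2: TTA CTT CCT GAA TGG CAA CTT GCG TAT ACT AAC — no ATG→stop ORF.
Frame 3: TAC TTC CTG AAT GGC AAC TTG CGT ATA CTA ACC — no ATG→stop ORF.
Longest ORF is 21 nt in frame 1 (positions 13–33).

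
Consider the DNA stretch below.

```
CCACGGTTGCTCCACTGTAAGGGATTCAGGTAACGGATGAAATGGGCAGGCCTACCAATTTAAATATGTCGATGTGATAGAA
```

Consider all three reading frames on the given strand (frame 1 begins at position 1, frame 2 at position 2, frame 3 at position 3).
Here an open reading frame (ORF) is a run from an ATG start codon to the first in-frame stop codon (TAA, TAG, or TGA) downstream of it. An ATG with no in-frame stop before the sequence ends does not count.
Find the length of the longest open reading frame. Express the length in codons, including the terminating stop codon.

12

Frame 1: CCA CGG TTG CTC CAC TGT AAG GGA TTC AGG TAA CGG ATG AAA TGG GCA GGC CTA CCA ATT TAA ATA TGT CGA TGT GAT AGA — ATG at 37, stop TAA at 61 → 27 nt.
Frame 2: CAC GGT TGC TCC ACT GTA AGG GAT TCA GGT AAC GGA TGA AAT GGG CAG GCC TAC CAA TTT AAA TAT GTC GAT GTG ATA GAA — no ATG→stop ORF.
Frame 3: ACG GTT GCT CCA CTG TAA GGG ATT CAG GTA ACG GAT GAA ATG GGC AGG CCT ACC AAT TTA AAT ATG TCG ATG TGA TAG — ATG at 42, stop TGA at 75 → 36 nt; ATG at 66, stop TGA at 75 → 12 nt; ATG at 72, stop TGA at 75 → 6 nt.
Longest: frame 3, positions 42–77, 36 nt = 12 codons = 11 aa. → 12 codons.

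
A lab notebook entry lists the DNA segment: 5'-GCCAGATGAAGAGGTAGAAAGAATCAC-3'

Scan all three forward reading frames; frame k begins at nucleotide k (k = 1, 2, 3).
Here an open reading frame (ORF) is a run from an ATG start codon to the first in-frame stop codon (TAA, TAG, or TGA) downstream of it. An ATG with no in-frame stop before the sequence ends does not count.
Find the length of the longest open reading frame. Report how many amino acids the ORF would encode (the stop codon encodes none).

Frame 1: GCC AGA TGA AGA GGT AGA AAG AAT CAC — no ATG→stop ORF.
Frame 2: CCA GAT GAA GAG GTA GAA AGA ATC — no ATG→stop ORF.
Frame 3: CAG ATG AAG AGG TAG AAA GAA TCA — ATG at 6, stop TAG at 15 → 12 nt.
Longest: frame 3, positions 6–17, 12 nt = 4 codons = 3 aa. → 3 amino acids.

3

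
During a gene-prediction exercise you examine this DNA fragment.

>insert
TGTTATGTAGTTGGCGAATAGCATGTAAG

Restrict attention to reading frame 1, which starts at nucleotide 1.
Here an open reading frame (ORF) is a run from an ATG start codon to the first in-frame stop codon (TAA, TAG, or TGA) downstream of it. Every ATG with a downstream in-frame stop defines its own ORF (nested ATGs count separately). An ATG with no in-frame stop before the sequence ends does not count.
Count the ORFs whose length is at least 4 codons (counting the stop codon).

Frame 1: TGT TAT GTA GTT GGC GAA TAG CAT GTA — no ATG→stop ORF.
No ORF reaches 4 codons. Count = 0.

0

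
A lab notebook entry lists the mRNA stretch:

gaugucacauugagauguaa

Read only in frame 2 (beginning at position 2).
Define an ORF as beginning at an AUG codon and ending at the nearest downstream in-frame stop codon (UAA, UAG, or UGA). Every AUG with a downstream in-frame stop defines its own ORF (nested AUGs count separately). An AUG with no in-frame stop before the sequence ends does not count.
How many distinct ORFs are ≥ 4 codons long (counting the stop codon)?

Frame 2: AUG UCA CAU UGA GAU GUA — AUG at 2, stop UGA at 11 → 12 nt.
ORFs ≥ 4 codons: frame 2 2–13 (4 codons). Count = 1.

1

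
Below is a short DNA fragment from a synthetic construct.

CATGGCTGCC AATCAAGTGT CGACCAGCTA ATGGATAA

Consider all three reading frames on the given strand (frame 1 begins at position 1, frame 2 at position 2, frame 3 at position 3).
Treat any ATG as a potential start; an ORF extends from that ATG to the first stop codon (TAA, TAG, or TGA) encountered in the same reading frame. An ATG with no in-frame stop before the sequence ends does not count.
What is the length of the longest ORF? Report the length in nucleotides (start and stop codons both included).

30

Frame 1: CAT GGC TGC CAA TCA AGT GTC GAC CAG CTA ATG GAT — no ATG→stop ORF.
Frame 2: ATG GCT GCC AAT CAA GTG TCG ACC AGC TAA TGG ATA — ATG at 2, stop TAA at 29 → 30 nt.
Frame 3: TGG CTG CCA ATC AAG TGT CGA CCA GCT AAT GGA TAA — no ATG→stop ORF.
Longest: frame 2, positions 2–31, 30 nt = 10 codons = 9 aa. → 30 nucleotides.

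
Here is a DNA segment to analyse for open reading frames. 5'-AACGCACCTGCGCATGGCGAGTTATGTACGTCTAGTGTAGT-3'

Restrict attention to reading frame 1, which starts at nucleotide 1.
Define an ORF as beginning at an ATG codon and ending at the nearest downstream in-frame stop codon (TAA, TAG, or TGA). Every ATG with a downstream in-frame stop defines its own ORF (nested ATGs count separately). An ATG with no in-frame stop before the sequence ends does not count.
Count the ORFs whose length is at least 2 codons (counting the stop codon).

0

Frame 1: AAC GCA CCT GCG CAT GGC GAG TTA TGT ACG TCT AGT GTA — no ATG→stop ORF.
No ORF reaches 2 codons. Count = 0.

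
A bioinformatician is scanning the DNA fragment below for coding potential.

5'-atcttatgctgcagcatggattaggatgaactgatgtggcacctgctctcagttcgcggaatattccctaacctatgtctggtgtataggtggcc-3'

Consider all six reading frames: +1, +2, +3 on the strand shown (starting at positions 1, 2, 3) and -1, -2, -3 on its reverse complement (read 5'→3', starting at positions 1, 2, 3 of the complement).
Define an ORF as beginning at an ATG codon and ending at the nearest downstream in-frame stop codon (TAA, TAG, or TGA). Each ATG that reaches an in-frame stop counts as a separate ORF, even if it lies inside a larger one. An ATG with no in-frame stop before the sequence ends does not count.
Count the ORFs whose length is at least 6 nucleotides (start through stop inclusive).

Reverse complement (5'→3'): GGCCACCTATACACCAGACATAGGTTAGGGAATATTCCGCGAACTGAGAGCAGGTGCCACATCAGTTCATCCTAATCCATGCTGCAGCATAAGAT
Frame +1: ATC TTA TGC TGC AGC ATG GAT TAG GAT GAA CTG ATG TGG CAC CTG CTC TCA GTT CGC GGA ATA TTC CCT AAC CTA TGT CTG GTG TAT AGG TGG — ATG at 16, stop TAG at 22 → 9 nt.
Frame +2: TCT TAT GCT GCA GCA TGG ATT AGG ATG AAC TGA TGT GGC ACC TGC TCT CAG TTC GCG GAA TAT TCC CTA ACC TAT GTC TGG TGT ATA GGT GGC — ATG at 26, stop TGA at 32 → 9 nt.
Frame +3: CTT ATG CTG CAG CAT GGA TTA GGA TGA ACT GAT GTG GCA CCT GCT CTC AGT TCG CGG AAT ATT CCC TAA CCT ATG TCT GGT GTA TAG GTG GCC — ATG at 6, stop TGA at 27 → 24 nt; ATG at 75, stop TAG at 87 → 15 nt.
Frame -1: GGC CAC CTA TAC ACC AGA CAT AGG TTA GGG AAT ATT CCG CGA ACT GAG AGC AGG TGC CAC ATC AGT TCA TCC TAA TCC ATG CTG CAG CAT AAG — no ATG→stop ORF.
Frame -2: GCC ACC TAT ACA CCA GAC ATA GGT TAG GGA ATA TTC CGC GAA CTG AGA GCA GGT GCC ACA TCA GTT CAT CCT AAT CCA TGC TGC AGC ATA AGA — no ATG→stop ORF.
Frame -3: CCA CCT ATA CAC CAG ACA TAG GTT AGG GAA TAT TCC GCG AAC TGA GAG CAG GTG CCA CAT CAG TTC ATC CTA ATC CAT GCT GCA GCA TAA GAT — no ATG→stop ORF.
ORFs ≥ 6 nucleotides: frame +1 16–24 (9 nucleotides), frame +2 26–34 (9 nucleotides), frame +3 6–29 (24 nucleotides), frame +3 75–89 (15 nucleotides). Count = 4.

4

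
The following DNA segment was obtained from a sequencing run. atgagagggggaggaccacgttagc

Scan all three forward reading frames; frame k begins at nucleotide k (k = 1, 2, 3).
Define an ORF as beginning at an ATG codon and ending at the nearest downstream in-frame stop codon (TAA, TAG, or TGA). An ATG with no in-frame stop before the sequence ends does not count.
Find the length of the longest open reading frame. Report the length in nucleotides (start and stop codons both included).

Frame 1: ATG AGA GGG GGA GGA CCA CGT TAG — ATG at 1, stop TAG at 22 → 24 nt.
Frame 2: TGA GAG GGG GAG GAC CAC GTT AGC — no ATG→stop ORF.
Frame 3: GAG AGG GGG AGG ACC ACG TTA — no ATG→stop ORF.
Longest: frame 1, positions 1–24, 24 nt = 8 codons = 7 aa. → 24 nucleotides.

24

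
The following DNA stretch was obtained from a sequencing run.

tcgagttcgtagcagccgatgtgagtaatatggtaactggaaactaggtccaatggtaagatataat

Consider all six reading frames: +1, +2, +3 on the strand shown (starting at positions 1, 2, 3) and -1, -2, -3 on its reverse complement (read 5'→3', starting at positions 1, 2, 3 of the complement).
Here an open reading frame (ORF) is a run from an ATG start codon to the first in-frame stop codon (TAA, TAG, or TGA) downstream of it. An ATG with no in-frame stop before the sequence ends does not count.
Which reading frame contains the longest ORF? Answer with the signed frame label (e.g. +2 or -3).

Reverse complement (5'→3'): ATTATATCTTACCATTGGACCTAGTTTCCAGTTACCATATTACTCACATCGGCTGCTACGAACTCGA
Frame +1: TCG AGT TCG TAG CAG CCG ATG TGA GTA ATA TGG TAA CTG GAA ACT AGG TCC AAT GGT AAG ATA TAA — ATG at 19, stop TGA at 22 → 6 nt.
Frame +2: CGA GTT CGT AGC AGC CGA TGT GAG TAA TAT GGT AAC TGG AAA CTA GGT CCA ATG GTA AGA TAT AAT — no ATG→stop ORF.
Frame +3: GAG TTC GTA GCA GCC GAT GTG AGT AAT ATG GTA ACT GGA AAC TAG GTC CAA TGG TAA GAT ATA — ATG at 30, stop TAG at 45 → 18 nt.
Frame -1: ATT ATA TCT TAC CAT TGG ACC TAG TTT CCA GTT ACC ATA TTA CTC ACA TCG GCT GCT ACG AAC TCG — no ATG→stop ORF.
Frame -2: TTA TAT CTT ACC ATT GGA CCT AGT TTC CAG TTA CCA TAT TAC TCA CAT CGG CTG CTA CGA ACT CGA — no ATG→stop ORF.
Frame -3: TAT ATC TTA CCA TTG GAC CTA GTT TCC AGT TAC CAT ATT ACT CAC ATC GGC TGC TAC GAA CTC — no ATG→stop ORF.
Longest ORF is 18 nt in frame +3 (positions 30–47).

+3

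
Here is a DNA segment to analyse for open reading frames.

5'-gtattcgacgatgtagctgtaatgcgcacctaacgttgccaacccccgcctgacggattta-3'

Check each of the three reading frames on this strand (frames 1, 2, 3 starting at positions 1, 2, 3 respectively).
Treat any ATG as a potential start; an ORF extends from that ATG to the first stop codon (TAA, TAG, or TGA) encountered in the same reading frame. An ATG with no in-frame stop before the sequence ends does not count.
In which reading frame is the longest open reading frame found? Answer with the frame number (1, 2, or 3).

Frame 1: GTA TTC GAC GAT GTA GCT GTA ATG CGC ACC TAA CGT TGC CAA CCC CCG CCT GAC GGA TTT — ATG at 22, stop TAA at 31 → 12 nt.
Frame 2: TAT TCG ACG ATG TAG CTG TAA TGC GCA CCT AAC GTT GCC AAC CCC CGC CTG ACG GAT TTA — ATG at 11, stop TAG at 14 → 6 nt.
Frame 3: ATT CGA CGA TGT AGC TGT AAT GCG CAC CTA ACG TTG CCA ACC CCC GCC TGA CGG ATT — no ATG→stop ORF.
Longest ORF is 12 nt in frame 1 (positions 22–33).

1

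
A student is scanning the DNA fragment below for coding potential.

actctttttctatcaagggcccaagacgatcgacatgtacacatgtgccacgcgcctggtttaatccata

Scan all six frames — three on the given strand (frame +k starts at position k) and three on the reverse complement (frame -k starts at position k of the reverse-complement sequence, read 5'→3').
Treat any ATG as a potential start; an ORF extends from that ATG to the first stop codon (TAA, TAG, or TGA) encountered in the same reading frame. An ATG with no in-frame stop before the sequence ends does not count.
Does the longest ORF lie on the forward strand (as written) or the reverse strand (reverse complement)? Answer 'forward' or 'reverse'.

Reverse complement (5'→3'): TATGGATTAAACCAGGCGCGTGGCACATGTGTACATGTCGATCGTCTTGGGCCCTTGATAGAAAAAGAGT
Frame +1: ACT CTT TTT CTA TCA AGG GCC CAA GAC GAT CGA CAT GTA CAC ATG TGC CAC GCG CCT GGT TTA ATC CAT — no ATG→stop ORF.
Frame +2: CTC TTT TTC TAT CAA GGG CCC AAG ACG ATC GAC ATG TAC ACA TGT GCC ACG CGC CTG GTT TAA TCC ATA — ATG at 35, stop TAA at 62 → 30 nt.
Frame +3: TCT TTT TCT ATC AAG GGC CCA AGA CGA TCG ACA TGT ACA CAT GTG CCA CGC GCC TGG TTT AAT CCA — no ATG→stop ORF.
Frame -1: TAT GGA TTA AAC CAG GCG CGT GGC ACA TGT GTA CAT GTC GAT CGT CTT GGG CCC TTG ATA GAA AAA GAG — no ATG→stop ORF.
Frame -2: ATG GAT TAA ACC AGG CGC GTG GCA CAT GTG TAC ATG TCG ATC GTC TTG GGC CCT TGA TAG AAA AAG AGT — ATG at 2, stop TAA at 8 → 9 nt; ATG at 35, stop TGA at 56 → 24 nt.
Frame -3: TGG ATT AAA CCA GGC GCG TGG CAC ATG TGT ACA TGT CGA TCG TCT TGG GCC CTT GAT AGA AAA AGA — no ATG→stop ORF.
Forward-strand max 30 nt; reverse-strand max 24 nt. The forward strand has the longer ORF.

forward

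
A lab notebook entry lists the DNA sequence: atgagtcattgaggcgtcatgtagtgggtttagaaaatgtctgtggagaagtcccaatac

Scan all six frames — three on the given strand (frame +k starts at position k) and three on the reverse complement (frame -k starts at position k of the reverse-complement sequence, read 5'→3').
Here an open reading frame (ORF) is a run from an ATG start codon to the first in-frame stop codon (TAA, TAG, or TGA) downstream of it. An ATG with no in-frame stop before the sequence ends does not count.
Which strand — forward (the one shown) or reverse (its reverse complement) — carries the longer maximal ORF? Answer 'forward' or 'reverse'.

Reverse complement (5'→3'): GTATTGGGACTTCTCCACAGACATTTTCTAAACCCACTACATGACGCCTCAATGACTCAT
Frame +1: ATG AGT CAT TGA GGC GTC ATG TAG TGG GTT TAG AAA ATG TCT GTG GAG AAG TCC CAA TAC — ATG at 1, stop TGA at 10 → 12 nt; ATG at 19, stop TAG at 22 → 6 nt.
Frame +2: TGA GTC ATT GAG GCG TCA TGT AGT GGG TTT AGA AAA TGT CTG TGG AGA AGT CCC AAT — no ATG→stop ORF.
Frame +3: GAG TCA TTG AGG CGT CAT GTA GTG GGT TTA GAA AAT GTC TGT GGA GAA GTC CCA ATA — no ATG→stop ORF.
Frame -1: GTA TTG GGA CTT CTC CAC AGA CAT TTT CTA AAC CCA CTA CAT GAC GCC TCA ATG ACT CAT — no ATG→stop ORF.
Frame -2: TAT TGG GAC TTC TCC ACA GAC ATT TTC TAA ACC CAC TAC ATG ACG CCT CAA TGA CTC — ATG at 41, stop TGA at 53 → 15 nt.
Frame -3: ATT GGG ACT TCT CCA CAG ACA TTT TCT AAA CCC ACT ACA TGA CGC CTC AAT GAC TCA — no ATG→stop ORF.
Forward-strand max 12 nt; reverse-strand max 15 nt. The reverse strand has the longer ORF.

reverse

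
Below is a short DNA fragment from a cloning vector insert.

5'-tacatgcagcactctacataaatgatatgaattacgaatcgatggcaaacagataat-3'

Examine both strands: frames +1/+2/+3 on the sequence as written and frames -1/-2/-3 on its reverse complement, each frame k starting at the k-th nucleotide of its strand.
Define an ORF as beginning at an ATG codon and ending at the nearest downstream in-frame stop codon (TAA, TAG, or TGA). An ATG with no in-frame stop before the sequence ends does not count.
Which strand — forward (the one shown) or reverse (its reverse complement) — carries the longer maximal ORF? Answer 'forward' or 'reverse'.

forward

Reverse complement (5'→3'): ATTATCTGTTTGCCATCGATTCGTAATTCATATCATTTATGTAGAGTGCTGCATGTA
Frame +1: TAC ATG CAG CAC TCT ACA TAA ATG ATA TGA ATT ACG AAT CGA TGG CAA ACA GAT AAT — ATG at 4, stop TAA at 19 → 18 nt; ATG at 22, stop TGA at 28 → 9 nt.
Frame +2: ACA TGC AGC ACT CTA CAT AAA TGA TAT GAA TTA CGA ATC GAT GGC AAA CAG ATA — no ATG→stop ORF.
Frame +3: CAT GCA GCA CTC TAC ATA AAT GAT ATG AAT TAC GAA TCG ATG GCA AAC AGA TAA — ATG at 27, stop TAA at 54 → 30 nt; ATG at 42, stop TAA at 54 → 15 nt.
Frame -1: ATT ATC TGT TTG CCA TCG ATT CGT AAT TCA TAT CAT TTA TGT AGA GTG CTG CAT GTA — no ATG→stop ORF.
Frame -2: TTA TCT GTT TGC CAT CGA TTC GTA ATT CAT ATC ATT TAT GTA GAG TGC TGC ATG — no ATG→stop ORF.
Frame -3: TAT CTG TTT GCC ATC GAT TCG TAA TTC ATA TCA TTT ATG TAG AGT GCT GCA TGT — ATG at 39, stop TAG at 42 → 6 nt.
Forward-strand max 30 nt; reverse-strand max 6 nt. The forward strand has the longer ORF.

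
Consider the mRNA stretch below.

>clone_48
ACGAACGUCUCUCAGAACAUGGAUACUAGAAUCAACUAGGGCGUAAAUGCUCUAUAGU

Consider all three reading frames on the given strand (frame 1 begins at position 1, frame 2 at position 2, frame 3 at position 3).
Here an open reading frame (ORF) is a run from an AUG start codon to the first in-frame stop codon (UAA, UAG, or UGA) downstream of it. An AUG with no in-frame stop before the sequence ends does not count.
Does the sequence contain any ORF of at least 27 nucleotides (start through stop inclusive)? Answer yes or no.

Frame 1: ACG AAC GUC UCU CAG AAC AUG GAU ACU AGA AUC AAC UAG GGC GUA AAU GCU CUA UAG — AUG at 19, stop UAG at 37 → 21 nt.
Frame 2: CGA ACG UCU CUC AGA ACA UGG AUA CUA GAA UCA ACU AGG GCG UAA AUG CUC UAU AGU — no AUG→stop ORF.
Frame 3: GAA CGU CUC UCA GAA CAU GGA UAC UAG AAU CAA CUA GGG CGU AAA UGC UCU AUA — no AUG→stop ORF.
Largest ORF found is 21 nucleotides < 27, so no.

no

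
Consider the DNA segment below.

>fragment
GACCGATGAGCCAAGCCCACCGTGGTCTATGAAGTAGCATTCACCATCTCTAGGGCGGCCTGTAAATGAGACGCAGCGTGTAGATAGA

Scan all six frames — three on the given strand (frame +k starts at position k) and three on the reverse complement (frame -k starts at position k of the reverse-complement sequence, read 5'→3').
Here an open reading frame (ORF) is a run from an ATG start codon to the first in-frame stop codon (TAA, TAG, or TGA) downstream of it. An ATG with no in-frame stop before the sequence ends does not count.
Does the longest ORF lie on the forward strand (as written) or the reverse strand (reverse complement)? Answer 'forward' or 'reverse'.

Reverse complement (5'→3'): TCTATCTACACGCTGCGTCTCATTTACAGGCCGCCCTAGAGATGGTGAATGCTACTTCATAGACCACGGTGGGCTTGGCTCATCGGTC
Frame +1: GAC CGA TGA GCC AAG CCC ACC GTG GTC TAT GAA GTA GCA TTC ACC ATC TCT AGG GCG GCC TGT AAA TGA GAC GCA GCG TGT AGA TAG — no ATG→stop ORF.
Frame +2: ACC GAT GAG CCA AGC CCA CCG TGG TCT ATG AAG TAG CAT TCA CCA TCT CTA GGG CGG CCT GTA AAT GAG ACG CAG CGT GTA GAT AGA — ATG at 29, stop TAG at 35 → 9 nt.
Frame +3: CCG ATG AGC CAA GCC CAC CGT GGT CTA TGA AGT AGC ATT CAC CAT CTC TAG GGC GGC CTG TAA ATG AGA CGC AGC GTG TAG ATA — ATG at 6, stop TGA at 30 → 27 nt; ATG at 66, stop TAG at 81 → 18 nt.
Frame -1: TCT ATC TAC ACG CTG CGT CTC ATT TAC AGG CCG CCC TAG AGA TGG TGA ATG CTA CTT CAT AGA CCA CGG TGG GCT TGG CTC ATC GGT — no ATG→stop ORF.
Frame -2: CTA TCT ACA CGC TGC GTC TCA TTT ACA GGC CGC CCT AGA GAT GGT GAA TGC TAC TTC ATA GAC CAC GGT GGG CTT GGC TCA TCG GTC — no ATG→stop ORF.
Frame -3: TAT CTA CAC GCT GCG TCT CAT TTA CAG GCC GCC CTA GAG ATG GTG AAT GCT ACT TCA TAG ACC ACG GTG GGC TTG GCT CAT CGG — ATG at 42, stop TAG at 60 → 21 nt.
Forward-strand max 27 nt; reverse-strand max 21 nt. The forward strand has the longer ORF.

forward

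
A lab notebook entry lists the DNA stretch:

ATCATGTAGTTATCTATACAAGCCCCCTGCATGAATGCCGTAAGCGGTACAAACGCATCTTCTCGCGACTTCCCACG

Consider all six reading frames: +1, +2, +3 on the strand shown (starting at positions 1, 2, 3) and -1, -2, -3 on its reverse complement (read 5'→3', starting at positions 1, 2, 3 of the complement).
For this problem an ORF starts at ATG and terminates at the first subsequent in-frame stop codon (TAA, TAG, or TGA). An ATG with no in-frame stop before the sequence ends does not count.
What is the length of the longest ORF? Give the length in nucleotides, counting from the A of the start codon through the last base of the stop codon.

Reverse complement (5'→3'): CGTGGGAAGTCGCGAGAAGATGCGTTTGTACCGCTTACGGCATTCATGCAGGGGGCTTGTATAGATAACTACATGAT
Frame +1: ATC ATG TAG TTA TCT ATA CAA GCC CCC TGC ATG AAT GCC GTA AGC GGT ACA AAC GCA TCT TCT CGC GAC TTC CCA — ATG at 4, stop TAG at 7 → 6 nt.
Frame +2: TCA TGT AGT TAT CTA TAC AAG CCC CCT GCA TGA ATG CCG TAA GCG GTA CAA ACG CAT CTT CTC GCG ACT TCC CAC — ATG at 35, stop TAA at 41 → 9 nt.
Frame +3: CAT GTA GTT ATC TAT ACA AGC CCC CTG CAT GAA TGC CGT AAG CGG TAC AAA CGC ATC TTC TCG CGA CTT CCC ACG — no ATG→stop ORF.
Frame -1: CGT GGG AAG TCG CGA GAA GAT GCG TTT GTA CCG CTT ACG GCA TTC ATG CAG GGG GCT TGT ATA GAT AAC TAC ATG — no ATG→stop ORF.
Frame -2: GTG GGA AGT CGC GAG AAG ATG CGT TTG TAC CGC TTA CGG CAT TCA TGC AGG GGG CTT GTA TAG ATA ACT ACA TGA — ATG at 20, stop TAG at 62 → 45 nt.
Frame -3: TGG GAA GTC GCG AGA AGA TGC GTT TGT ACC GCT TAC GGC ATT CAT GCA GGG GGC TTG TAT AGA TAA CTA CAT GAT — no ATG→stop ORF.
Longest: frame -2, positions 20–64, 45 nt = 15 codons = 14 aa. → 45 nucleotides.

45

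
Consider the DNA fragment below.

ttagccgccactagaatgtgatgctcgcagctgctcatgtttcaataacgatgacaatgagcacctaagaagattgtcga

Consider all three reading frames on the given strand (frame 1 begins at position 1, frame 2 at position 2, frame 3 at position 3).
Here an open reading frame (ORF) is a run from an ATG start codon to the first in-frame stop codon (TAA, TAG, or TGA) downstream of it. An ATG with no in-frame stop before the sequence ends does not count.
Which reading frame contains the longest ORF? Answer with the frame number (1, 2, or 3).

3

Frame 1: TTA GCC GCC ACT AGA ATG TGA TGC TCG CAG CTG CTC ATG TTT CAA TAA CGA TGA CAA TGA GCA CCT AAG AAG ATT GTC — ATG at 16, stop TGA at 19 → 6 nt; ATG at 37, stop TAA at 46 → 12 nt.
Frame 2: TAG CCG CCA CTA GAA TGT GAT GCT CGC AGC TGC TCA TGT TTC AAT AAC GAT GAC AAT GAG CAC CTA AGA AGA TTG TCG — no ATG→stop ORF.
Frame 3: AGC CGC CAC TAG AAT GTG ATG CTC GCA GCT GCT CAT GTT TCA ATA ACG ATG ACA ATG AGC ACC TAA GAA GAT TGT CGA — ATG at 21, stop TAA at 66 → 48 nt; ATG at 51, stop TAA at 66 → 18 nt; ATG at 57, stop TAA at 66 → 12 nt.
Longest ORF is 48 nt in frame 3 (positions 21–68).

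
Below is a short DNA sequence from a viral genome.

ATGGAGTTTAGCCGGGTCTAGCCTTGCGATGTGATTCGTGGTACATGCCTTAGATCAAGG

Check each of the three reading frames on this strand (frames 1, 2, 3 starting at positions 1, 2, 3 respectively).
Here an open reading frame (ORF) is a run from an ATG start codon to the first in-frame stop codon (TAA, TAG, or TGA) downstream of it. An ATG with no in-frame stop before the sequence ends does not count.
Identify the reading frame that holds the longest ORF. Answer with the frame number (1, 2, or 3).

1

Frame 1: ATG GAG TTT AGC CGG GTC TAG CCT TGC GAT GTG ATT CGT GGT ACA TGC CTT AGA TCA AGG — ATG at 1, stop TAG at 19 → 21 nt.
Frame 2: TGG AGT TTA GCC GGG TCT AGC CTT GCG ATG TGA TTC GTG GTA CAT GCC TTA GAT CAA — ATG at 29, stop TGA at 32 → 6 nt.
Frame 3: GGA GTT TAG CCG GGT CTA GCC TTG CGA TGT GAT TCG TGG TAC ATG CCT TAG ATC AAG — ATG at 45, stop TAG at 51 → 9 nt.
Longest ORF is 21 nt in frame 1 (positions 1–21).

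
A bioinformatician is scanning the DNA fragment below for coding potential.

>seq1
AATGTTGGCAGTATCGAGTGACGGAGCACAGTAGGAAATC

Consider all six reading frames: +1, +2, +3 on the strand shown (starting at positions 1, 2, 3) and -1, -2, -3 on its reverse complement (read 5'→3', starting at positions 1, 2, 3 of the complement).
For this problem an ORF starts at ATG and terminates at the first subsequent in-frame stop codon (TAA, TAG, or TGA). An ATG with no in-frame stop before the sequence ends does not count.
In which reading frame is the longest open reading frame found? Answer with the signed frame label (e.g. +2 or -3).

+2

Reverse complement (5'→3'): GATTTCCTACTGTGCTCCGTCACTCGATACTGCCAACATT
Frame +1: AAT GTT GGC AGT ATC GAG TGA CGG AGC ACA GTA GGA AAT — no ATG→stop ORF.
Frame +2: ATG TTG GCA GTA TCG AGT GAC GGA GCA CAG TAG GAA ATC — ATG at 2, stop TAG at 32 → 33 nt.
Frame +3: TGT TGG CAG TAT CGA GTG ACG GAG CAC AGT AGG AAA — no ATG→stop ORF.
Frame -1: GAT TTC CTA CTG TGC TCC GTC ACT CGA TAC TGC CAA CAT — no ATG→stop ORF.
Frame -2: ATT TCC TAC TGT GCT CCG TCA CTC GAT ACT GCC AAC ATT — no ATG→stop ORF.
Frame -3: TTT CCT ACT GTG CTC CGT CAC TCG ATA CTG CCA ACA — no ATG→stop ORF.
Longest ORF is 33 nt in frame +2 (positions 2–34).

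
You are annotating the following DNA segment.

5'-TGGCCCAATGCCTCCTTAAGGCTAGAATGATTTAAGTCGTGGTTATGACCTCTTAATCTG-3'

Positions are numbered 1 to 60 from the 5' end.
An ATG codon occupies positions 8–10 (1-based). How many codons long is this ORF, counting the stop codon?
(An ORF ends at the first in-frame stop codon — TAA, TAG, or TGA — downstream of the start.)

Codons from position 8: ATG (8–10), CCT (11–13), CCT (14–16), TAA (17–19).
TAA is the first in-frame stop; that's 4 codons including the stop.

4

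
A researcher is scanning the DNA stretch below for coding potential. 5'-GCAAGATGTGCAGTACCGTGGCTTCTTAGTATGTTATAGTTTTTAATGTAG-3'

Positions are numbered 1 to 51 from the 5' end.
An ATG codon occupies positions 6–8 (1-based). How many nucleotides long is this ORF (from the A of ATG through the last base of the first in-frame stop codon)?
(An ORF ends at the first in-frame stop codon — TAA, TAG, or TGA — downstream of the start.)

Codons from position 6: ATG (6–8), TGC (9–11), AGT (12–14), ACC (15–17), GTG (18–20), GCT (21–23), TCT (24–26), TAG (27–29).
TAG is the first in-frame stop; ORF spans 6–29, 24 nucleotides.

24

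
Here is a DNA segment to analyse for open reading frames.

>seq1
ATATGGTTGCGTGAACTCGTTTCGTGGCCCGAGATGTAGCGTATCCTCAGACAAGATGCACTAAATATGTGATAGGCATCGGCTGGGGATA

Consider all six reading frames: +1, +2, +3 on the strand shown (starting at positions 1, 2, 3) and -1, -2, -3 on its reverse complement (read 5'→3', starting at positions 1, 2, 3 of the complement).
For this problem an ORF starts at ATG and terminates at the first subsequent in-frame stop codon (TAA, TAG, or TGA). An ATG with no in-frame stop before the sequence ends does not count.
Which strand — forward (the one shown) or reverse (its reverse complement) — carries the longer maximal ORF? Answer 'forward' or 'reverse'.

Reverse complement (5'→3'): TATCCCCAGCCGATGCCTATCACATATTTAGTGCATCTTGTCTGAGGATACGCTACATCTCGGGCCACGAAACGAGTTCACGCAACCATAT
Frame +1: ATA TGG TTG CGT GAA CTC GTT TCG TGG CCC GAG ATG TAG CGT ATC CTC AGA CAA GAT GCA CTA AAT ATG TGA TAG GCA TCG GCT GGG GAT — ATG at 34, stop TAG at 37 → 6 nt; ATG at 67, stop TGA at 70 → 6 nt.
Frame +2: TAT GGT TGC GTG AAC TCG TTT CGT GGC CCG AGA TGT AGC GTA TCC TCA GAC AAG ATG CAC TAA ATA TGT GAT AGG CAT CGG CTG GGG ATA — ATG at 56, stop TAA at 62 → 9 nt.
Frame +3: ATG GTT GCG TGA ACT CGT TTC GTG GCC CGA GAT GTA GCG TAT CCT CAG ACA AGA TGC ACT AAA TAT GTG ATA GGC ATC GGC TGG GGA — ATG at 3, stop TGA at 12 → 12 nt.
Frame -1: TAT CCC CAG CCG ATG CCT ATC ACA TAT TTA GTG CAT CTT GTC TGA GGA TAC GCT ACA TCT CGG GCC ACG AAA CGA GTT CAC GCA ACC ATA — ATG at 13, stop TGA at 43 → 33 nt.
Frame -2: ATC CCC AGC CGA TGC CTA TCA CAT ATT TAG TGC ATC TTG TCT GAG GAT ACG CTA CAT CTC GGG CCA CGA AAC GAG TTC ACG CAA CCA TAT — no ATG→stop ORF.
Frame -3: TCC CCA GCC GAT GCC TAT CAC ATA TTT AGT GCA TCT TGT CTG AGG ATA CGC TAC ATC TCG GGC CAC GAA ACG AGT TCA CGC AAC CAT — no ATG→stop ORF.
Forward-strand max 12 nt; reverse-strand max 33 nt. The reverse strand has the longer ORF.

reverse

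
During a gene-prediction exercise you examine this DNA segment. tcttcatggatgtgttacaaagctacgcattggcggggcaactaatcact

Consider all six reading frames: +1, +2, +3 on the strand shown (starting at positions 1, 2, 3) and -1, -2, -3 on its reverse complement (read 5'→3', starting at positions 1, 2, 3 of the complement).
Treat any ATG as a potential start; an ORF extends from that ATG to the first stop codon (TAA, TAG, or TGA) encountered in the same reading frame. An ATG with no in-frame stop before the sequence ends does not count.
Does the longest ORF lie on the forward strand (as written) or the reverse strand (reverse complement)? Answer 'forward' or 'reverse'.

Reverse complement (5'→3'): AGTGATTAGTTGCCCCGCCAATGCGTAGCTTTGTAACACATCCATGAAGA
Frame +1: TCT TCA TGG ATG TGT TAC AAA GCT ACG CAT TGG CGG GGC AAC TAA TCA — ATG at 10, stop TAA at 43 → 36 nt.
Frame +2: CTT CAT GGA TGT GTT ACA AAG CTA CGC ATT GGC GGG GCA ACT AAT CAC — no ATG→stop ORF.
Frame +3: TTC ATG GAT GTG TTA CAA AGC TAC GCA TTG GCG GGG CAA CTA ATC ACT — no ATG→stop ORF.
Frame -1: AGT GAT TAG TTG CCC CGC CAA TGC GTA GCT TTG TAA CAC ATC CAT GAA — no ATG→stop ORF.
Frame -2: GTG ATT AGT TGC CCC GCC AAT GCG TAG CTT TGT AAC ACA TCC ATG AAG — no ATG→stop ORF.
Frame -3: TGA TTA GTT GCC CCG CCA ATG CGT AGC TTT GTA ACA CAT CCA TGA AGA — ATG at 21, stop TGA at 45 → 27 nt.
Forward-strand max 36 nt; reverse-strand max 27 nt. The forward strand has the longer ORF.

forward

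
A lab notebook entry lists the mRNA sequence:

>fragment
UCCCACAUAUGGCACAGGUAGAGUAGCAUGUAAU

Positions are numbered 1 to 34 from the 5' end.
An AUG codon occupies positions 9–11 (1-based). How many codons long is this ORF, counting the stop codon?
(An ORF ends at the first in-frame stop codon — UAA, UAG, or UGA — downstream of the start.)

6

Codons from position 9: AUG (9–11), GCA (12–14), CAG (15–17), GUA (18–20), GAG (21–23), UAG (24–26).
UAG is the first in-frame stop; that's 6 codons including the stop.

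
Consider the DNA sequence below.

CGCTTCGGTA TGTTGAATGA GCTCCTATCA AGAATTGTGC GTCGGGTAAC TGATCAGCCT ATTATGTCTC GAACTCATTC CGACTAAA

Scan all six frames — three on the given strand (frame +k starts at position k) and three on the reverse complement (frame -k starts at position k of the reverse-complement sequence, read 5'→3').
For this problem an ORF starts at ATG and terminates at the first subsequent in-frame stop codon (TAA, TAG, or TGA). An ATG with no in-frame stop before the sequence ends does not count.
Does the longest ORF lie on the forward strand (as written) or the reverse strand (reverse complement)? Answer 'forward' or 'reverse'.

Reverse complement (5'→3'): TTTAGTCGGAATGAGTTCGAGACATAATAGGCTGATCAGTTACCCGACGCACAATTCTTGATAGGAGCTCATTCAACATACCGAAGCG
Frame +1: CGC TTC GGT ATG TTG AAT GAG CTC CTA TCA AGA ATT GTG CGT CGG GTA ACT GAT CAG CCT ATT ATG TCT CGA ACT CAT TCC GAC TAA — ATG at 10, stop TAA at 85 → 78 nt; ATG at 64, stop TAA at 85 → 24 nt.
Frame +2: GCT TCG GTA TGT TGA ATG AGC TCC TAT CAA GAA TTG TGC GTC GGG TAA CTG ATC AGC CTA TTA TGT CTC GAA CTC ATT CCG ACT AAA — ATG at 17, stop TAA at 47 → 33 nt.
Frame +3: CTT CGG TAT GTT GAA TGA GCT CCT ATC AAG AAT TGT GCG TCG GGT AAC TGA TCA GCC TAT TAT GTC TCG AAC TCA TTC CGA CTA — no ATG→stop ORF.
Frame -1: TTT AGT CGG AAT GAG TTC GAG ACA TAA TAG GCT GAT CAG TTA CCC GAC GCA CAA TTC TTG ATA GGA GCT CAT TCA ACA TAC CGA AGC — no ATG→stop ORF.
Frame -2: TTA GTC GGA ATG AGT TCG AGA CAT AAT AGG CTG ATC AGT TAC CCG ACG CAC AAT TCT TGA TAG GAG CTC ATT CAA CAT ACC GAA GCG — ATG at 11, stop TGA at 59 → 51 nt.
Frame -3: TAG TCG GAA TGA GTT CGA GAC ATA ATA GGC TGA TCA GTT ACC CGA CGC ACA ATT CTT GAT AGG AGC TCA TTC AAC ATA CCG AAG — no ATG→stop ORF.
Forward-strand max 78 nt; reverse-strand max 51 nt. The forward strand has the longer ORF.

forward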